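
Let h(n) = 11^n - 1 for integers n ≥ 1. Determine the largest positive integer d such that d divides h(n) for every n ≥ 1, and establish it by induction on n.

Computing the first values: h(1) = 10 and h(2) = 120; gcd(10, 120) = 10, so d ≤ 10.
We prove 10 | 11^n - 1 for all n ≥ 1 by induction on n.
Base step (n = 1): h(1) = 10 = 10·(1), so 10 | h(1).
Suppose the result is true for n = i, i.e. 10 | h(i). Then
11^{i+1} − 1^{i+1} = 11·11^i − 1·1^i = 11·(11^i − 1^i) + (10)·1^i. The first term is divisible by 10 by the inductive hypothesis, and the second term (10)·1^i is divisible by 10 since 10 | 10. Hence 10 | h(i+1).
This completes the induction.
Therefore the largest such d is 10.

d = 10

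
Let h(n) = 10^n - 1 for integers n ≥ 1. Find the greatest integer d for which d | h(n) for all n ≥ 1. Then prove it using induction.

d = 9

Computing the first values: h(1) = 9 and h(2) = 99; gcd(9, 99) = 9, so d ≤ 9.
We prove 9 | 10^n - 1 for all n ≥ 1 by induction on n.
Base case (n = 1): h(1) = 9 = 9·(1), so 9 | h(1).
Suppose the result is true for n = m, i.e. 9 | h(m). Then
10^{m+1} − 1^{m+1} = 10·10^m − 1·1^m = 10·(10^m − 1^m) + (9)·1^m. The first term is divisible by 9 by the inductive hypothesis, and the second term (9)·1^m is divisible by 9 since 9 | 9. Hence 9 | h(m+1).
By the principle of mathematical induction, the result holds for all n ≥ 1.
Therefore the largest such d is 9.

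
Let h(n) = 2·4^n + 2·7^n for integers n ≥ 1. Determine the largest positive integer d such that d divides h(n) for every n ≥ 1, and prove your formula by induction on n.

Computing the first values: h(1) = 22 and h(2) = 130; gcd(22, 130) = 2, so d ≤ 2.
We prove 2 | 2·4^n + 2·7^n for all n ≥ 1 by induction on n.
Base step (n = 1): h(1) = 22 = 2·(11), so 2 | h(1).
Inductive step: suppose the statement holds for some m ≥ 1, i.e. 2 | h(m). Then
h(m+1) − 7·h(m) = (2·4^(m+1) + 2·7^(m+1)) − 7·(2·4^m + 2·7^m) = (2)·4^m·(4 − 7) = (-6)·4^m. Since 2 | h(m) by the inductive hypothesis, 2 | 7·h(m); and 2 | -6 since -6 = 2·-3. Therefore 2 | h(m+1).
Hence, by induction on n, the claim holds for every n ≥ 1.
Therefore the largest such d is 2.

d = 2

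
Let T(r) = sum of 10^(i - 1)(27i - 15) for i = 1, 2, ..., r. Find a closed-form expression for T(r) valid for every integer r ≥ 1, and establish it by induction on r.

We claim T(r) = 10^r(3r - 2) + 2 for all r ≥ 1.
For the base case r = 1: T(1) = 12, and the closed form gives 12. They agree.
For the inductive step, assume it holds for an arbitrary i ≥ 1, so T(i) = 10^i(3i - 2) + 2.
Then T(i+1) = T(i) + (10^i(27i + 12)) = (10^i(3i - 2) + 2) + (10^i(27i + 12)).
Simplifying, T(i+1) = 30·10^i·i + 10·10^i + 2 = 10^(i+1)(3(i+1) - 2) + 2,
which is the closed form with r = i+1.
This completes the induction.

T(r) = 10^r(3r - 2) + 2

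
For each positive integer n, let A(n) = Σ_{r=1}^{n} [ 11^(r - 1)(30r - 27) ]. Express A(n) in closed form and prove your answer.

A(n) = 3·11^n(n - 1) + 3

We claim A(n) = 3·11^n(n - 1) + 3 for all n ≥ 1.
For the base case n = 1: A(1) = 3, and the closed form gives 3. They agree.
For the inductive step, assume it holds for an arbitrary r ≥ 1, so A(r) = 3·11^r(r - 1) + 3.
Then A(r+1) = A(r) + (11^r(30r + 3)) = (3·11^r(r - 1) + 3) + (11^r(30r + 3)).
Simplifying, A(r+1) = 33·11^r·r + 3 = 3·11^(r+1)((r+1) - 1) + 3,
which is the closed form with n = r+1.
This completes the induction.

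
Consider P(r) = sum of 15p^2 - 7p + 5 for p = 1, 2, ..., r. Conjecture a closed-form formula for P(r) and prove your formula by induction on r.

We claim P(r) = r(5r^2 + 4r + 4) for all r ≥ 1.
When r = 1: P(1) = 13, and the closed form gives 13. They agree.
Inductive step: suppose the statement holds for some p ≥ 1, so P(p) = p(5p^2 + 4p + 4).
Then P(p+1) = P(p) + (15p^2 + 23p + 13) = (p(5p^2 + 4p + 4)) + (15p^2 + 23p + 13).
Simplifying, P(p+1) = (p + 1)(5p^2 + 14p + 13) = (p+1)(5(p+1)^2 + 4(p+1) + 4),
which is the closed form with r = p+1.
This completes the induction.

P(r) = r(5r^2 + 4r + 4)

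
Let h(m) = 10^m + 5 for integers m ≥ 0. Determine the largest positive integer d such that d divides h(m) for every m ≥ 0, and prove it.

Computing the first values: h(0) = 6 and h(1) = 15; gcd(6, 15) = 3, so d ≤ 3.
We prove 3 | 10^m + 5 for all m ≥ 0 by induction on m.
Base step (m = 0): h(0) = 6 = 3·(2), so 3 | h(0).
Suppose the result is true for m = i, i.e. 3 | h(i). Then
h(i+1) = 10^(i+1) + 5 = 10·(10^i + 5) - 45 = 10·h(i) - 45. The first term is divisible by 3 by the inductive hypothesis, and -45 is divisible by 3. Hence 3 | h(i+1).
By the principle of mathematical induction, the result holds for all m ≥ 0.
Therefore the largest such d is 3.

d = 3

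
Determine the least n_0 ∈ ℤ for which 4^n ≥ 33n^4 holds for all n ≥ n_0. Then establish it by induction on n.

n_0 = 9

At n = 8: 65536 < 135168, so the inequality fails and n_0 ≥ 9. We prove 4^n ≥ 33n^4 for all n ≥ 9.
Base case (n = 9): 4^n = 262144 and 33n^4 = 216513, so 262144 ≥ 216513.
Inductive step: assume the claim holds for n = m, so 4^m ≥ 33m^4.
Then 4^(m + 1) = 4·(4^m) ≥ 4·(33m^4).
Also, for m ≥ 9 we have 4·(33m^4) ≥ 33(m+1)^4, since 4 ≥ (1 + 1/m)^4 for all m ≥ 9.
Combining, 4^(m + 1) ≥ 33(m+1)^4.
Hence, by induction on n, the claim holds for every n ≥ 9.
Hence the smallest such n_0 is 9.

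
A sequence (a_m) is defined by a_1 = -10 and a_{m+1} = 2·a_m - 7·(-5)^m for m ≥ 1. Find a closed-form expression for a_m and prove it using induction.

a_m = (-5)^m - 5·2^(m - 1)

Computing the first terms: a_1 = -10, a_2 = 15, a_3 = -145. This suggests a_m = (-5)^m - 5·2^(m - 1).
Base step (m = 1): the formula gives -10 = -10 = a_1.
Inductive step: suppose the statement holds for some p ≥ 1, so a_p = (-5)^p - 5·2^(p - 1).
Then a_{p+1} = 2·a_p - 7·(-5)^p = 2·((-5)^p - 5·2^(p - 1)) - 7·(-5)^p = (-5)^(p + 1) - 5·2^p = (-5)^(p+1) - 5·2^((p+1) - 1),
which is the claimed formula at m = p+1.
Hence, by induction on m, the claim holds for every m ≥ 1.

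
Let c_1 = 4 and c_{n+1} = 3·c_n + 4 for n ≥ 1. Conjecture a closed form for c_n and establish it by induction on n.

c_n = 2·3^n - 2

Computing the first terms: c_1 = 4, c_2 = 16, c_3 = 52. This suggests c_n = 2·3^n - 2.
For the base case n = 1: the formula gives 4 = 4 = c_1.
Suppose the result is true for n = k, so c_k = 2·3^k - 2.
Then c_{k+1} = 3·c_k + 4 = 3·(2·3^k - 2) + 4 = 2·3^(k + 1) - 2,
which is the claimed formula at n = k+1.
This completes the induction.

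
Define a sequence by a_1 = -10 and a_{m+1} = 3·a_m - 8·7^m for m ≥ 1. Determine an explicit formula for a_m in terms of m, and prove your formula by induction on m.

Computing the first terms: a_1 = -10, a_2 = -86, a_3 = -650. This suggests a_m = 4·3^(m - 1) - 2·7^m.
When m = 1: the formula gives -10 = -10 = a_1.
Suppose the result is true for m = i, so a_i = 4·3^(i - 1) - 2·7^i.
Then a_{i+1} = 3·a_i - 8·7^i = 3·(4·3^(i - 1) - 2·7^i) - 8·7^i = 4·3^i - 2·7^(i + 1) = 4·3^((i+1) - 1) - 2·7^(i+1),
which is the claimed formula at m = i+1.
By induction, the statement is established for all m ≥ 1.

a_m = 4·3^(m - 1) - 2·7^m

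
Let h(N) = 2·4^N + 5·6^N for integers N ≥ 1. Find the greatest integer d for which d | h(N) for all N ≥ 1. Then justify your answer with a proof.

Computing the first values: h(1) = 38 and h(2) = 212; gcd(38, 212) = 2, so d ≤ 2.
We prove 2 | 2·4^N + 5·6^N for all N ≥ 1 by induction on N.
For the base case N = 1: h(1) = 38 = 2·(19), so 2 | h(1).
Suppose the result is true for N = m, i.e. 2 | h(m). Then
h(m+1) − 6·h(m) = (2·4^(m+1) + 5·6^(m+1)) − 6·(2·4^m + 5·6^m) = (2)·4^m·(4 − 6) = (-4)·4^m. Since 2 | h(m) by the inductive hypothesis, 2 | 6·h(m); and 2 | -4 since -4 = 2·-2. Therefore 2 | h(m+1).
By induction, the statement is established for all N ≥ 1.
Therefore the largest such d is 2.

d = 2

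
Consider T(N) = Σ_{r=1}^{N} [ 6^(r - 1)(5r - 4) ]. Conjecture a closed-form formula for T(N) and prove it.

T(N) = 6^N(N - 1) + 1

We claim T(N) = 6^N(N - 1) + 1 for all N ≥ 1.
Base step (N = 1): T(1) = 1, and the closed form gives 1. They agree.
Inductive step: assume the claim holds for N = r, so T(r) = 6^r(r - 1) + 1.
Then T(r+1) = T(r) + (6^r(5r + 1)) = (6^r(r - 1) + 1) + (6^r(5r + 1)).
Simplifying, T(r+1) = 6^(r + 1)r + 1 = 6^(r+1)((r+1) - 1) + 1,
which is the closed form with N = r+1.
By the principle of mathematical induction, the result holds for all N ≥ 1.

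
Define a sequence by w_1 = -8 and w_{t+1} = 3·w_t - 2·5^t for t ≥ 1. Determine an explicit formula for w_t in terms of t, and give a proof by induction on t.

Computing the first terms: w_1 = -8, w_2 = -34, w_3 = -152. This suggests w_t = -3^t - 5^t.
For the base case t = 1: the formula gives -8 = -8 = w_1.
For the inductive step, assume it holds for an arbitrary p ≥ 1, so w_p = -3^p - 5^p.
Then w_{p+1} = 3·w_p - 2·5^p = 3·(-3^p - 5^p) - 2·5^p = -3^(p + 1) - 5^(p + 1),
which is the claimed formula at t = p+1.
This completes the induction.

w_t = -3^t - 5^t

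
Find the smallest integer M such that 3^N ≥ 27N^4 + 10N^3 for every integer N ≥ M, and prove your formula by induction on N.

At N = 12: 531441 < 577152, so the inequality fails and M ≥ 13. We prove 3^N ≥ 27N^4 + 10N^3 for all N ≥ 13.
Base case (N = 13): 3^N = 1594323 and 27N^4 + 10N^3 = 793117, so 1594323 ≥ 793117.
Suppose the result is true for N = r, so 3^r ≥ 27r^4 + 10r^3.
Then 3^(r + 1) = 3·(3^r) ≥ 3·(27r^4 + 10r^3).
Also, for r ≥ 13 we have 3·(27r^4 + 10r^3) ≥ 27(r+1)^4 + 10(r+1)^3, since 3·(27r^4 + 10r^3) − (27(r+1)^4 + 10(r+1)^3) = 54r^4 - 88r^3 - 192r^2 - 138r - 37, which is nonnegative for all r ≥ 13.
Combining, 3^(r + 1) ≥ 27(r+1)^4 + 10(r+1)^3.
By induction, the statement is established for all N ≥ 13.
Hence the smallest such M is 13.

M = 13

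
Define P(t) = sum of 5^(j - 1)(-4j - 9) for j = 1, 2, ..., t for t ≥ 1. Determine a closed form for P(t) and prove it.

We claim P(t) = -5^t(t + 2) + 2 for all t ≥ 1.
Base case (t = 1): P(1) = -13, and the closed form gives -13. They agree.
Suppose the result is true for t = j, so P(j) = -5^j(j + 2) + 2.
Then P(j+1) = P(j) + (5^j(-4j - 13)) = (-5^j(j + 2) + 2) + (5^j(-4j - 13)).
Simplifying, P(j+1) = -5·5^j·j - 15·5^j + 2 = -5^(j+1)((j+1) + 2) + 2,
which is the closed form with t = j+1.
Hence, by induction on t, the claim holds for every t ≥ 1.

P(t) = -5^t(t + 2) + 2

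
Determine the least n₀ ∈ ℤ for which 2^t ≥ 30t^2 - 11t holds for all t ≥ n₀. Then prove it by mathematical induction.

n₀ = 13

At t = 12: 4096 < 4188, so the inequality fails and n₀ ≥ 13. We prove 2^t ≥ 30t^2 - 11t for all t ≥ 13.
Base case (t = 13): 2^t = 8192 and 30t^2 - 11t = 4927, so 8192 ≥ 4927.
Inductive step: assume the claim holds for t = r, so 2^r ≥ 30r^2 - 11r.
Then 2^(r + 1) = 2·(2^r) ≥ 2·(30r^2 - 11r).
Also, for r ≥ 13 we have 2·(30r^2 - 11r) ≥ 30(r+1)^2 - 11(r+1), since 2·(30r^2 - 11r) − (30(r+1)^2 - 11(r+1)) = 30r^2 - 71r - 19, which is nonnegative for all r ≥ 13.
Combining, 2^(r + 1) ≥ 30(r+1)^2 - 11(r+1).
Hence, by induction on t, the claim holds for every t ≥ 13.
Hence the smallest such n₀ is 13.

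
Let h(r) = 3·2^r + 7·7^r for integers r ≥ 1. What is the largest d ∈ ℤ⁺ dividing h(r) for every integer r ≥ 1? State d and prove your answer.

Computing the first values: h(1) = 55 and h(2) = 355; gcd(55, 355) = 5, so d ≤ 5.
We prove 5 | 3·2^r + 7·7^r for all r ≥ 1 by induction on r.
When r = 1: h(1) = 55 = 5·(11), so 5 | h(1).
Suppose the result is true for r = j, i.e. 5 | h(j). Then
h(j+1) − 7·h(j) = (3·2^(j+1) + 7·7^(j+1)) − 7·(3·2^j + 7·7^j) = (3)·2^j·(2 − 7) = (-15)·2^j. Since 5 | h(j) by the inductive hypothesis, 5 | 7·h(j); and 5 | -15 since -15 = 5·-3. Therefore 5 | h(j+1).
By the principle of mathematical induction, the result holds for all r ≥ 1.
Therefore the largest such d is 5.

d = 5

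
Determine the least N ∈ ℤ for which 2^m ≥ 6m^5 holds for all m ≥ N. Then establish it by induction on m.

N = 27

At m = 26: 67108864 < 71288256, so the inequality fails and N ≥ 27. We prove 2^m ≥ 6m^5 for all m ≥ 27.
For the base case m = 27: 2^m = 134217728 and 6m^5 = 86093442, so 134217728 ≥ 86093442.
For the inductive step, assume it holds for an arbitrary j ≥ 27, so 2^j ≥ 6j^5.
Then 2^(j + 1) = 2·(2^j) ≥ 2·(6j^5).
Also, for j ≥ 27 we have 2·(6j^5) ≥ 6(j+1)^5, since 2 ≥ (1 + 1/j)^5 for all j ≥ 27.
Combining, 2^(j + 1) ≥ 6(j+1)^5.
This completes the induction.
Hence the smallest such N is 27.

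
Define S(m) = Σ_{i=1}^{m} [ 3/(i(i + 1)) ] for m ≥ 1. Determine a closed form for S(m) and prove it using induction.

We claim S(m) = 3m/(m + 1) for all m ≥ 1.
For the base case m = 1: S(1) = 3/2, and the closed form gives 3/2. They agree.
For the inductive step, assume it holds for an arbitrary i ≥ 1, so S(i) = 3i/(i + 1).
Then S(i+1) = S(i) + (3/((i + 1)(i + 2))) = (3i/(i + 1)) + (3/((i + 1)(i + 2))).
Simplifying, S(i+1) = 3(i + 1)/(i + 2) = 3(i+1)/((i+1) + 1),
which is the closed form with m = i+1.
Hence, by induction on m, the claim holds for every m ≥ 1.

S(m) = 3m/(m + 1)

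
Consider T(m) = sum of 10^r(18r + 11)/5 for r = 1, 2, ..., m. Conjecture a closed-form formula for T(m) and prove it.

We claim T(m) = 2·10^m(2m + 1) - 2 for all m ≥ 1.
Base step (m = 1): T(1) = 58, and the closed form gives 58. They agree.
Inductive step: suppose the statement holds for some r ≥ 1, so T(r) = 2·10^r(2r + 1) - 2.
Then T(r+1) = T(r) + (10^r(36r + 58)) = (2·10^r(2r + 1) - 2) + (10^r(36r + 58)).
Simplifying, T(r+1) = 40·10^r·r + 60·10^r - 2 = 2·10^(r+1)(2(r+1) + 1) - 2,
which is the closed form with m = r+1.
Hence, by induction on m, the claim holds for every m ≥ 1.

T(m) = 2·10^m(2m + 1) - 2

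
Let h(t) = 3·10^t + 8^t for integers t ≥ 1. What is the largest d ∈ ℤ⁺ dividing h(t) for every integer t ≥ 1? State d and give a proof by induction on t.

Computing the first values: h(1) = 38 and h(2) = 364; gcd(38, 364) = 2, so d ≤ 2.
We prove 2 | 3·10^t + 8^t for all t ≥ 1 by induction on t.
Base step (t = 1): h(1) = 38 = 2·(19), so 2 | h(1).
Inductive step: assume the claim holds for t = i, i.e. 2 | h(i). Then
h(i+1) − 10·h(i) = (3·10^(i+1) + 8^(i+1)) − 10·(3·10^i + 8^i) = (1)·8^i·(8 − 10) = (-2)·8^i. Since 2 | h(i) by the inductive hypothesis, 2 | 10·h(i); and 2 | -2 since -2 = 2·-1. Therefore 2 | h(i+1).
By induction, the statement is established for all t ≥ 1.
Therefore the largest such d is 2.

d = 2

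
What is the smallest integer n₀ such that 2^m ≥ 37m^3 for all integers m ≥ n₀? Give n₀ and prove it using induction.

n₀ = 18

At m = 17: 131072 < 181781, so the inequality fails and n₀ ≥ 18. We prove 2^m ≥ 37m^3 for all m ≥ 18.
When m = 18: 2^m = 262144 and 37m^3 = 215784, so 262144 ≥ 215784.
For the inductive step, assume it holds for an arbitrary k ≥ 18, so 2^k ≥ 37k^3.
Then 2^(k + 1) = 2·(2^k) ≥ 2·(37k^3).
Also, for k ≥ 18 we have 2·(37k^3) ≥ 37(k+1)^3, since 2 ≥ (1 + 1/k)^3 for all k ≥ 18.
Combining, 2^(k + 1) ≥ 37(k+1)^3.
By induction, the statement is established for all m ≥ 18.
Hence the smallest such n₀ is 18.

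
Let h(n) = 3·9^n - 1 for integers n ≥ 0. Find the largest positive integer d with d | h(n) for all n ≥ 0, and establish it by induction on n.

Computing the first values: h(0) = 2 and h(1) = 26; gcd(2, 26) = 2, so d ≤ 2.
We prove 2 | 3·9^n - 1 for all n ≥ 0 by induction on n.
Base step (n = 0): h(0) = 2 = 2·(1), so 2 | h(0).
Suppose the result is true for n = p, i.e. 2 | h(p). Then
h(p+1) = 3·9^(p+1) - 1 = 9·(3·9^p - 1) + 8 = 9·h(p) + 8. The first term is divisible by 2 by the inductive hypothesis, and 8 is divisible by 2. Hence 2 | h(p+1).
By the principle of mathematical induction, the result holds for all n ≥ 0.
Therefore the largest such d is 2.

d = 2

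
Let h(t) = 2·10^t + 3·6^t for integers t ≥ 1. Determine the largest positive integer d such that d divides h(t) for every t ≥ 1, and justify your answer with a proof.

Computing the first values: h(1) = 38 and h(2) = 308; gcd(38, 308) = 2, so d ≤ 2.
We prove 2 | 2·10^t + 3·6^t for all t ≥ 1 by induction on t.
For the base case t = 1: h(1) = 38 = 2·(19), so 2 | h(1).
Inductive step: suppose the statement holds for some p ≥ 1, i.e. 2 | h(p). Then
h(p+1) − 10·h(p) = (2·10^(p+1) + 3·6^(p+1)) − 10·(2·10^p + 3·6^p) = (3)·6^p·(6 − 10) = (-12)·6^p. Since 2 | h(p) by the inductive hypothesis, 2 | 10·h(p); and 2 | -12 since -12 = 2·-6. Therefore 2 | h(p+1).
Hence, by induction on t, the claim holds for every t ≥ 1.
Therefore the largest such d is 2.

d = 2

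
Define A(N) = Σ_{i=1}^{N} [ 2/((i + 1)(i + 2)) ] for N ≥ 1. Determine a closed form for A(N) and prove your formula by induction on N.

We claim A(N) = N/(N + 2) for all N ≥ 1.
Base step (N = 1): A(1) = 1/3, and the closed form gives 1/3. They agree.
Suppose the result is true for N = i, so A(i) = i/(i + 2).
Then A(i+1) = A(i) + (2/((i + 2)(i + 3))) = (i/(i + 2)) + (2/((i + 2)(i + 3))).
Simplifying, A(i+1) = (i + 1)/(i + 3) = (i+1)/((i+1) + 2),
which is the closed form with N = i+1.
By the principle of mathematical induction, the result holds for all N ≥ 1.

A(N) = N/(N + 2)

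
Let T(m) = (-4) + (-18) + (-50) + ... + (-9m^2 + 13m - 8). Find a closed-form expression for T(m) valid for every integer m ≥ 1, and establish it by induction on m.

T(m) = -m(3m^2 - 2m + 3)

We claim T(m) = -m(3m^2 - 2m + 3) for all m ≥ 1.
For the base case m = 1: T(1) = -4, and the closed form gives -4. They agree.
Inductive step: assume the claim holds for m = k, so T(k) = k(-3k^2 + 2k - 3).
Then T(k+1) = T(k) + (13k - 9(k + 1)^2 + 5) = (k(-3k^2 + 2k - 3)) + (13k - 9(k + 1)^2 + 5).
Simplifying, T(k+1) = -(k + 1)(3k^2 + 4k + 4) = -(k+1)(3(k+1)^2 - 2(k+1) + 3),
which is the closed form with m = k+1.
By the principle of mathematical induction, the result holds for all m ≥ 1.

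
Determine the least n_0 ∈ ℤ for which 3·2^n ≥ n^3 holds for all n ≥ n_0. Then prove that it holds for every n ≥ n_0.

At n = 6: 192 < 216, so the inequality fails and n_0 ≥ 7. We prove 3·2^n ≥ n^3 for all n ≥ 7.
When n = 7: 3·2^n = 384 and n^3 = 343, so 384 ≥ 343.
Inductive step: assume the claim holds for n = m, so 3·2^m ≥ m^3.
Then 3·2^(m + 1) = 2·(3·2^m) ≥ 2·(m^3).
Also, for m ≥ 7 we have 2·(m^3) ≥ (m+1)^3, since 2 ≥ (1 + 1/m)^3 for all m ≥ 7.
Combining, 3·2^(m + 1) ≥ (m+1)^3.
By the principle of mathematical induction, the result holds for all n ≥ 7.
Hence the smallest such n_0 is 7.

n_0 = 7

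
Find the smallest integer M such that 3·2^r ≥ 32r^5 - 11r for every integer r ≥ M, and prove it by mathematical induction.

At r = 27: 402653184 < 459164727, so the inequality fails and M ≥ 28. We prove 3·2^r ≥ 32r^5 - 11r for all r ≥ 28.
When r = 28: 3·2^r = 805306368 and 32r^5 - 11r = 550731468, so 805306368 ≥ 550731468.
For the inductive step, assume it holds for an arbitrary j ≥ 28, so 3·2^j ≥ 32j^5 - 11j.
Then 3·2^(j + 1) = 2·(3·2^j) ≥ 2·(32j^5 - 11j).
Also, for j ≥ 28 we have 2·(32j^5 - 11j) ≥ 32(j+1)^5 - 11(j+1), since 2·(32j^5 - 11j) − (32(j+1)^5 - 11(j+1)) = 32j^5 - 160j^4 - 320j^3 - 320j^2 - 171j - 21, which is nonnegative for all j ≥ 28.
Combining, 3·2^(j + 1) ≥ 32(j+1)^5 - 11(j+1).
Hence, by induction on r, the claim holds for every r ≥ 28.
Hence the smallest such M is 28.

M = 28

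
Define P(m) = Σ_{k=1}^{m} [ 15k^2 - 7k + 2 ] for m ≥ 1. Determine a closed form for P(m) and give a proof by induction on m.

We claim P(m) = m(5m^2 + 4m + 1) for all m ≥ 1.
Base step (m = 1): P(1) = 10, and the closed form gives 10. They agree.
Suppose the result is true for m = k, so P(k) = k(5k^2 + 4k + 1).
Then P(k+1) = P(k) + (15k^2 + 23k + 10) = (k(5k^2 + 4k + 1)) + (15k^2 + 23k + 10).
Simplifying, P(k+1) = (k + 1)(5k^2 + 14k + 10) = (k+1)(5(k+1)^2 + 4(k+1) + 1),
which is the closed form with m = k+1.
By the principle of mathematical induction, the result holds for all m ≥ 1.

P(m) = m(5m^2 + 4m + 1)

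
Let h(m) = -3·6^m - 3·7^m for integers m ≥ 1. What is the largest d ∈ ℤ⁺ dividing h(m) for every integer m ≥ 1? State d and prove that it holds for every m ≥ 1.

d = 3

Computing the first values: h(1) = -39 and h(2) = -255; gcd(-39, -255) = 3, so d ≤ 3.
We prove 3 | -3·6^m - 3·7^m for all m ≥ 1 by induction on m.
Base case (m = 1): h(1) = -39 = 3·(-13), so 3 | h(1).
Inductive step: suppose the statement holds for some j ≥ 1, i.e. 3 | h(j). Then
h(j+1) − 7·h(j) = (-3·6^(j+1) - 3·7^(j+1)) − 7·(-3·6^j - 3·7^j) = (-3)·6^j·(6 − 7) = (3)·6^j. Since 3 | h(j) by the inductive hypothesis, 3 | 7·h(j); and 3 | 3 since 3 = 3·1. Therefore 3 | h(j+1).
This completes the induction.
Therefore the largest such d is 3.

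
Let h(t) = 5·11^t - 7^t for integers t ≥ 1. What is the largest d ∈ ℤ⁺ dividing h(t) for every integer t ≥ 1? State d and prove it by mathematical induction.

Computing the first values: h(1) = 48 and h(2) = 556; gcd(48, 556) = 4, so d ≤ 4.
We prove 4 | 5·11^t - 7^t for all t ≥ 1 by induction on t.
For the base case t = 1: h(1) = 48 = 4·(12), so 4 | h(1).
Suppose the result is true for t = k, i.e. 4 | h(k). Then
h(k+1) − 11·h(k) = (5·11^(k+1) - 7^(k+1)) − 11·(5·11^k - 7^k) = (-1)·7^k·(7 − 11) = (4)·7^k. Since 4 | h(k) by the inductive hypothesis, 4 | 11·h(k); and 4 | 4 since 4 = 4·1. Therefore 4 | h(k+1).
By induction, the statement is established for all t ≥ 1.
Therefore the largest such d is 4.

d = 4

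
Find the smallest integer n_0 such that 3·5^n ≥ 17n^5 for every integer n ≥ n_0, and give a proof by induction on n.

At n = 7: 234375 < 285719, so the inequality fails and n_0 ≥ 8. We prove 3·5^n ≥ 17n^5 for all n ≥ 8.
When n = 8: 3·5^n = 1171875 and 17n^5 = 557056, so 1171875 ≥ 557056.
Suppose the result is true for n = m, so 3·5^m ≥ 17m^5.
Then 3·5^(m + 1) = 5·(3·5^m) ≥ 5·(17m^5).
Also, for m ≥ 8 we have 5·(17m^5) ≥ 17(m+1)^5, since 5 ≥ (1 + 1/m)^5 for all m ≥ 8.
Combining, 3·5^(m + 1) ≥ 17(m+1)^5.
This completes the induction.
Hence the smallest such n_0 is 8.

n_0 = 8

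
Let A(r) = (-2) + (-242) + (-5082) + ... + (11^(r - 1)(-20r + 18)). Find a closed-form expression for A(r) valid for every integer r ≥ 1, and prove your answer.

A(r) = 2·11^r(-r + 1) - 2

We claim A(r) = 2·11^r(-r + 1) - 2 for all r ≥ 1.
Base step (r = 1): A(1) = -2, and the closed form gives -2. They agree.
Inductive step: suppose the statement holds for some j ≥ 1, so A(j) = 2·11^j(-j + 1) - 2.
Then A(j+1) = A(j) + (11^j(-20j - 2)) = (2·11^j(-j + 1) - 2) + (11^j(-20j - 2)).
Simplifying, A(j+1) = -22·11^j·j - 2 = 2·11^(j+1)(-(j+1) + 1) - 2,
which is the closed form with r = j+1.
By the principle of mathematical induction, the result holds for all r ≥ 1.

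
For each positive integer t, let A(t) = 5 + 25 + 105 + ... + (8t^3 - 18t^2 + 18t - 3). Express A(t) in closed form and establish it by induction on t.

A(t) = t(2t^3 - 2t^2 + 2t + 3)

We claim A(t) = t(2t^3 - 2t^2 + 2t + 3) for all t ≥ 1.
For the base case t = 1: A(1) = 5, and the closed form gives 5. They agree.
For the inductive step, assume it holds for an arbitrary m ≥ 1, so A(m) = m(2m^3 - 2m^2 + 2m + 3).
Then A(m+1) = A(m) + (8m^3 + 6m^2 + 6m + 5) = (m(2m^3 - 2m^2 + 2m + 3)) + (8m^3 + 6m^2 + 6m + 5).
Simplifying, A(m+1) = (m + 1)(2m^3 + 4m^2 + 4m + 5) = (m+1)(2(m+1)^3 - 2(m+1)^2 + 2(m+1) + 3),
which is the closed form with t = m+1.
Hence, by induction on t, the claim holds for every t ≥ 1.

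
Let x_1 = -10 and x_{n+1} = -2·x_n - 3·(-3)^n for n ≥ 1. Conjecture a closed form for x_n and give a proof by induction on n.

Computing the first terms: x_1 = -10, x_2 = 29, x_3 = -85. This suggests x_n = -(-2)^(n - 1) - (-3)^(n + 1).
Base case (n = 1): the formula gives -10 = -10 = x_1.
For the inductive step, assume it holds for an arbitrary p ≥ 1, so x_p = -(-2)^(p - 1) - (-3)^(p + 1).
Then x_{p+1} = -2·x_p - 3·(-3)^p = -2·(-(-2)^(p - 1) - (-3)^(p + 1)) - 3·(-3)^p = -(-2)^p - (-3)^(p + 2) = -(-2)^((p+1) - 1) - (-3)^((p+1) + 1),
which is the claimed formula at n = p+1.
By the principle of mathematical induction, the result holds for all n ≥ 1.

x_n = -(-2)^(n - 1) - (-3)^(n + 1)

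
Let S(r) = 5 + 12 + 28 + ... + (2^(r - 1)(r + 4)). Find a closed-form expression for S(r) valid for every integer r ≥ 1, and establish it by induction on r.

S(r) = 2^r(r + 3) - 3

We claim S(r) = 2^r(r + 3) - 3 for all r ≥ 1.
For the base case r = 1: S(1) = 5, and the closed form gives 5. They agree.
Inductive step: suppose the statement holds for some i ≥ 1, so S(i) = 2^i(i + 3) - 3.
Then S(i+1) = S(i) + (2^i(i + 5)) = (2^i(i + 3) - 3) + (2^i(i + 5)).
Simplifying, S(i+1) = 2^(i + 1)i + 2^(i + 3) - 3 = 2^(i+1)((i+1) + 3) - 3,
which is the closed form with r = i+1.
Hence, by induction on r, the claim holds for every r ≥ 1.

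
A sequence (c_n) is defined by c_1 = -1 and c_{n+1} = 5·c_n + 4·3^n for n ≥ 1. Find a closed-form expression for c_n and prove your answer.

Computing the first terms: c_1 = -1, c_2 = 7, c_3 = 71. This suggests c_n = -2·3^n + 5^n.
Base step (n = 1): the formula gives -1 = -1 = c_1.
Suppose the result is true for n = k, so c_k = -2·3^k + 5^k.
Then c_{k+1} = 5·c_k + 4·3^k = 5·(-2·3^k + 5^k) + 4·3^k = -2·3^(k + 1) + 5^(k + 1),
which is the claimed formula at n = k+1.
Hence, by induction on n, the claim holds for every n ≥ 1.

c_n = -2·3^n + 5^n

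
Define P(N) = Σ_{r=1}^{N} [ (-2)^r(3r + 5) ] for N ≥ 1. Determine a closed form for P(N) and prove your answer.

We claim P(N) = 2(-2)^N(N + 2) - 4 for all N ≥ 1.
For the base case N = 1: P(1) = -16, and the closed form gives -16. They agree.
For the inductive step, assume it holds for an arbitrary r ≥ 1, so P(r) = 2(-2)^r(r + 2) - 4.
Then P(r+1) = P(r) + ((-2)^(r + 1)(3r + 8)) = (2(-2)^r(r + 2) - 4) + ((-2)^(r + 1)(3r + 8)).
Simplifying, P(r+1) = -4(-2)^r·r - 12(-2)^r - 4 = 2(-2)^(r+1)((r+1) + 2) - 4,
which is the closed form with N = r+1.
Hence, by induction on N, the claim holds for every N ≥ 1.

P(N) = 2(-2)^N(N + 2) - 4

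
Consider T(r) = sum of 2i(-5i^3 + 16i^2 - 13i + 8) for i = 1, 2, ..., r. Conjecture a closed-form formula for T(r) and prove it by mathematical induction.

T(r) = -r(r + 1)(2r^3 - 5r^2 + r - 4)

We claim T(r) = -r(r + 1)(2r^3 - 5r^2 + r - 4) for all r ≥ 1.
When r = 1: T(1) = 12, and the closed form gives 12. They agree.
Suppose the result is true for r = i, so T(i) = i(-2i^4 + 3i^3 + 4i^2 + 3i + 4).
Then T(i+1) = T(i) + (-10i^4 - 8i^3 + 10i^2 + 20i + 12) = (i(-2i^4 + 3i^3 + 4i^2 + 3i + 4)) + (-10i^4 - 8i^3 + 10i^2 + 20i + 12).
Simplifying, T(i+1) = -(i + 1)(i + 2)(2i^3 + i^2 - 3i - 6) = -(i+1)((i+1) + 1)(2(i+1)^3 - 5(i+1)^2 + (i+1) - 4),
which is the closed form with r = i+1.
By induction, the statement is established for all r ≥ 1.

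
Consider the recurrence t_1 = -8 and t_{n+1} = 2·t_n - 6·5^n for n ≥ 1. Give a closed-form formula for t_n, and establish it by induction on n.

t_n = 2^n - 2·5^n

Computing the first terms: t_1 = -8, t_2 = -46, t_3 = -242. This suggests t_n = 2^n - 2·5^n.
Base step (n = 1): the formula gives -8 = -8 = t_1.
Suppose the result is true for n = j, so t_j = 2^j - 2·5^j.
Then t_{j+1} = 2·t_j - 6·5^j = 2·(2^j - 2·5^j) - 6·5^j = 2^(j + 1) - 2·5^(j + 1),
which is the claimed formula at n = j+1.
By the principle of mathematical induction, the result holds for all n ≥ 1.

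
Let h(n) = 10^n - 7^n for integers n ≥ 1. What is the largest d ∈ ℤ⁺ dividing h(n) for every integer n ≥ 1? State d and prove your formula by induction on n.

Computing the first values: h(1) = 3 and h(2) = 51; gcd(3, 51) = 3, so d ≤ 3.
We prove 3 | 10^n - 7^n for all n ≥ 1 by induction on n.
Base case (n = 1): h(1) = 3 = 3·(1), so 3 | h(1).
Inductive step: suppose the statement holds for some r ≥ 1, i.e. 3 | h(r). Then
10^{r+1} − 7^{r+1} = 10·10^r − 7·7^r = 10·(10^r − 7^r) + (3)·7^r. The first term is divisible by 3 by the inductive hypothesis, and the second term (3)·7^r is divisible by 3 since 3 | 3. Hence 3 | h(r+1).
Hence, by induction on n, the claim holds for every n ≥ 1.
Therefore the largest such d is 3.

d = 3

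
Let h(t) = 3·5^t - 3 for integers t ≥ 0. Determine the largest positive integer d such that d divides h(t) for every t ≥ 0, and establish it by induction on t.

Computing the first values: h(0) = 0 and h(1) = 12; gcd(0, 12) = 12, so d ≤ 12.
We prove 12 | 3·5^t - 3 for all t ≥ 0 by induction on t.
For the base case t = 0: h(0) = 0 = 12·(0), so 12 | h(0).
Inductive step: assume the claim holds for t = p, i.e. 12 | h(p). Then
h(p+1) = 3·5^(p+1) - 3 = 5·(3·5^p - 3) + 12 = 5·h(p) + 12. The first term is divisible by 12 by the inductive hypothesis, and 12 is divisible by 12. Hence 12 | h(p+1).
This completes the induction.
Therefore the largest such d is 12.

d = 12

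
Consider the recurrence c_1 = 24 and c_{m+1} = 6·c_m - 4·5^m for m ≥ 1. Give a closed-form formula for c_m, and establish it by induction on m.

c_m = 4·5^m + 4·6^(m - 1)

Computing the first terms: c_1 = 24, c_2 = 124, c_3 = 644. This suggests c_m = 4·5^m + 4·6^(m - 1).
For the base case m = 1: the formula gives 24 = 24 = c_1.
Inductive step: assume the claim holds for m = p, so c_p = 4·5^p + 4·6^(p - 1).
Then c_{p+1} = 6·c_p - 4·5^p = 6·(4·5^p + 4·6^(p - 1)) - 4·5^p = 4·5^(p + 1) + 4·6^p = 4·5^(p+1) + 4·6^((p+1) - 1),
which is the claimed formula at m = p+1.
This completes the induction.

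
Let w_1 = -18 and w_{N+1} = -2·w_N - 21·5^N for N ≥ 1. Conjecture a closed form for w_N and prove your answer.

w_N = -3(-2)^(N - 1) - 3·5^N

Computing the first terms: w_1 = -18, w_2 = -69, w_3 = -387. This suggests w_N = -3(-2)^(N - 1) - 3·5^N.
Base case (N = 1): the formula gives -18 = -18 = w_1.
Inductive step: suppose the statement holds for some r ≥ 1, so w_r = -3(-2)^(r - 1) - 3·5^r.
Then w_{r+1} = -2·w_r - 21·5^r = -2·(-3(-2)^(r - 1) - 3·5^r) - 21·5^r = -3(-2)^r - 3·5^(r + 1) = -3(-2)^((r+1) - 1) - 3·5^(r+1),
which is the claimed formula at N = r+1.
Hence, by induction on N, the claim holds for every N ≥ 1.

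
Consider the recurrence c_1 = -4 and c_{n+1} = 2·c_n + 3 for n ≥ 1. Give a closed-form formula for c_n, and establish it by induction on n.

Computing the first terms: c_1 = -4, c_2 = -5, c_3 = -7. This suggests c_n = -2^(n - 1) - 3.
When n = 1: the formula gives -4 = -4 = c_1.
Inductive step: assume the claim holds for n = j, so c_j = -2^(j - 1) - 3.
Then c_{j+1} = 2·c_j + 3 = 2·(-2^(j - 1) - 3) + 3 = -2^j - 3 = -2^((j+1) - 1) - 3,
which is the claimed formula at n = j+1.
Hence, by induction on n, the claim holds for every n ≥ 1.

c_n = -2^(n - 1) - 3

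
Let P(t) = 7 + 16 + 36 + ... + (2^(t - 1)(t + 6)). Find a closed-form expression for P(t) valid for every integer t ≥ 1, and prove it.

P(t) = 2^t(t + 5) - 5

We claim P(t) = 2^t(t + 5) - 5 for all t ≥ 1.
For the base case t = 1: P(1) = 7, and the closed form gives 7. They agree.
Inductive step: suppose the statement holds for some m ≥ 1, so P(m) = 2^m(m + 5) - 5.
Then P(m+1) = P(m) + (2^m(m + 7)) = (2^m(m + 5) - 5) + (2^m(m + 7)).
Simplifying, P(m+1) = 2·2^m·m + 12·2^m - 5 = 2^(m+1)((m+1) + 5) - 5,
which is the closed form with t = m+1.
Hence, by induction on t, the claim holds for every t ≥ 1.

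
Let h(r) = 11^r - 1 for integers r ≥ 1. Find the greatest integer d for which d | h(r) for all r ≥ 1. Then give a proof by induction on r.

d = 10

Computing the first values: h(1) = 10 and h(2) = 120; gcd(10, 120) = 10, so d ≤ 10.
We prove 10 | 11^r - 1 for all r ≥ 1 by induction on r.
For the base case r = 1: h(1) = 10 = 10·(1), so 10 | h(1).
For the inductive step, assume it holds for an arbitrary j ≥ 1, i.e. 10 | h(j). Then
11^{j+1} − 1^{j+1} = 11·11^j − 1·1^j = 11·(11^j − 1^j) + (10)·1^j. The first term is divisible by 10 by the inductive hypothesis, and the second term (10)·1^j is divisible by 10 since 10 | 10. Hence 10 | h(j+1).
By the principle of mathematical induction, the result holds for all r ≥ 1.
Therefore the largest such d is 10.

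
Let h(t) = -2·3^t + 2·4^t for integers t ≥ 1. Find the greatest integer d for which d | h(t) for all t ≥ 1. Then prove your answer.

Computing the first values: h(1) = 2 and h(2) = 14; gcd(2, 14) = 2, so d ≤ 2.
We prove 2 | -2·3^t + 2·4^t for all t ≥ 1 by induction on t.
When t = 1: h(1) = 2 = 2·(1), so 2 | h(1).
Inductive step: assume the claim holds for t = r, i.e. 2 | h(r). Then
h(r+1) − 4·h(r) = (-2·3^(r+1) + 2·4^(r+1)) − 4·(-2·3^r + 2·4^r) = (-2)·3^r·(3 − 4) = (2)·3^r. Since 2 | h(r) by the inductive hypothesis, 2 | 4·h(r); and 2 | 2 since 2 = 2·1. Therefore 2 | h(r+1).
By the principle of mathematical induction, the result holds for all t ≥ 1.
Therefore the largest such d is 2.

d = 2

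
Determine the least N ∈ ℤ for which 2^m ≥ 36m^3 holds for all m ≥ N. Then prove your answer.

At m = 17: 131072 < 176868, so the inequality fails and N ≥ 18. We prove 2^m ≥ 36m^3 for all m ≥ 18.
Base step (m = 18): 2^m = 262144 and 36m^3 = 209952, so 262144 ≥ 209952.
Inductive step: assume the claim holds for m = i, so 2^i ≥ 36i^3.
Then 2^(i + 1) = 2·(2^i) ≥ 2·(36i^3).
Also, for i ≥ 18 we have 2·(36i^3) ≥ 36(i+1)^3, since 2 ≥ (1 + 1/i)^3 for all i ≥ 18.
Combining, 2^(i + 1) ≥ 36(i+1)^3.
Hence, by induction on m, the claim holds for every m ≥ 18.
Hence the smallest such N is 18.

N = 18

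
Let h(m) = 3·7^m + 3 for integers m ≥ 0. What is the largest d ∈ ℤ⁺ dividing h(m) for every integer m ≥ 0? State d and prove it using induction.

Computing the first values: h(0) = 6 and h(1) = 24; gcd(6, 24) = 6, so d ≤ 6.
We prove 6 | 3·7^m + 3 for all m ≥ 0 by induction on m.
Base case (m = 0): h(0) = 6 = 6·(1), so 6 | h(0).
For the inductive step, assume it holds for an arbitrary p ≥ 0, i.e. 6 | h(p). Then
h(p+1) = 3·7^(p+1) + 3 = 7·(3·7^p + 3) - 18 = 7·h(p) - 18. The first term is divisible by 6 by the inductive hypothesis, and -18 is divisible by 6. Hence 6 | h(p+1).
By the principle of mathematical induction, the result holds for all m ≥ 0.
Therefore the largest such d is 6.

d = 6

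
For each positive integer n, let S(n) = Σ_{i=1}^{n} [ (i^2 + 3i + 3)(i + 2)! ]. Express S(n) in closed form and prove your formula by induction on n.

S(n) = (n + 1)(n + 3)! - 6

We claim S(n) = (n + 1)(n + 3)! - 6 for all n ≥ 1.
When n = 1: S(1) = 42, and the closed form gives 42. They agree.
Inductive step: suppose the statement holds for some i ≥ 1, so S(i) = (i + 1)(i + 3)! - 6.
Then S(i+1) = S(i) + ((i^2 + 5i + 7)(i + 3)!) = ((i + 1)(i + 3)! - 6) + ((i^2 + 5i + 7)(i + 3)!).
Simplifying, S(i+1) = ((i+1) + 1)((i+1) + 3)! - 6,
which is the closed form with n = i+1.
By the principle of mathematical induction, the result holds for all n ≥ 1.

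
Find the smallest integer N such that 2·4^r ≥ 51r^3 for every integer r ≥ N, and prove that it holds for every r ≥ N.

N = 7

At r = 6: 8192 < 11016, so the inequality fails and N ≥ 7. We prove 2·4^r ≥ 51r^3 for all r ≥ 7.
Base case (r = 7): 2·4^r = 32768 and 51r^3 = 17493, so 32768 ≥ 17493.
For the inductive step, assume it holds for an arbitrary p ≥ 7, so 2·4^p ≥ 51p^3.
Then 2·4^(p + 1) = 4·(2·4^p) ≥ 4·(51p^3).
Also, for p ≥ 7 we have 4·(51p^3) ≥ 51(p+1)^3, since 4 ≥ (1 + 1/p)^3 for all p ≥ 7.
Combining, 2·4^(p + 1) ≥ 51(p+1)^3.
By the principle of mathematical induction, the result holds for all r ≥ 7.
Hence the smallest such N is 7.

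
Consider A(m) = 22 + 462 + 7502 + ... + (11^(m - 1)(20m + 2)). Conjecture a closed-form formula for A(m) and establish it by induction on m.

We claim A(m) = 2·11^m·m for all m ≥ 1.
Base case (m = 1): A(1) = 22, and the closed form gives 22. They agree.
Suppose the result is true for m = i, so A(i) = 2·11^i·i.
Then A(i+1) = A(i) + (11^i(20i + 22)) = (2·11^i·i) + (11^i(20i + 22)).
Simplifying, A(i+1) = 22·11^i(i + 1) = 2·11^(i+1)·(i+1),
which is the closed form with m = i+1.
This completes the induction.

A(m) = 2·11^m·m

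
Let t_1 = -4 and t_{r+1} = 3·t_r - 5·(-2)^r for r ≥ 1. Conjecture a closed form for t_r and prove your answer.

Computing the first terms: t_1 = -4, t_2 = -2, t_3 = -26. This suggests t_r = (-2)^r - 2·3^(r - 1).
For the base case r = 1: the formula gives -4 = -4 = t_1.
Suppose the result is true for r = i, so t_i = (-2)^i - 2·3^(i - 1).
Then t_{i+1} = 3·t_i - 5·(-2)^i = 3·((-2)^i - 2·3^(i - 1)) - 5·(-2)^i = (-2)^(i + 1) - 2·3^i = (-2)^(i+1) - 2·3^((i+1) - 1),
which is the claimed formula at r = i+1.
By induction, the statement is established for all r ≥ 1.

t_r = (-2)^r - 2·3^(r - 1)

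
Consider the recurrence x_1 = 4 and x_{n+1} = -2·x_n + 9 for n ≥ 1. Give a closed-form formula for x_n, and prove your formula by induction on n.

x_n = (-2)^(n - 1) + 3

Computing the first terms: x_1 = 4, x_2 = 1, x_3 = 7. This suggests x_n = (-2)^(n - 1) + 3.
Base step (n = 1): the formula gives 4 = 4 = x_1.
Inductive step: assume the claim holds for n = k, so x_k = (-2)^(k - 1) + 3.
Then x_{k+1} = -2·x_k + 9 = -2·((-2)^(k - 1) + 3) + 9 = (-2)^k + 3 = (-2)^((k+1) - 1) + 3,
which is the claimed formula at n = k+1.
Hence, by induction on n, the claim holds for every n ≥ 1.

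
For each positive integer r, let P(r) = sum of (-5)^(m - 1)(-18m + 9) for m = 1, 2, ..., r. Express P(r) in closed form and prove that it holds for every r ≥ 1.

P(r) = (-5)^r(3r - 1) + 1

We claim P(r) = (-5)^r(3r - 1) + 1 for all r ≥ 1.
For the base case r = 1: P(1) = -9, and the closed form gives -9. They agree.
Inductive step: assume the claim holds for r = m, so P(m) = (-5)^m(3m - 1) + 1.
Then P(m+1) = P(m) + ((-5)^m(-18m - 9)) = ((-5)^m(3m - 1) + 1) + ((-5)^m(-18m - 9)).
Simplifying, P(m+1) = -15(-5)^m·m - 10(-5)^m + 1 = (-5)^(m+1)(3(m+1) - 1) + 1,
which is the closed form with r = m+1.
This completes the induction.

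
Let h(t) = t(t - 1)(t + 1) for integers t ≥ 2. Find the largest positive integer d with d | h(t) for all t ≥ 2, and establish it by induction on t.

d = 6

Computing the first values: h(2) = 6 and h(3) = 24; gcd(6, 24) = 6, so d ≤ 6.
We prove 6 | t(t - 1)(t + 1) for all t ≥ 2 by induction on t.
Base case (t = 2): h(2) = 6 = 6·(1), so 6 | h(2).
Inductive step: suppose the statement holds for some i ≥ 2, i.e. 6 | h(i). Then
h(i+1) − h(i) = i·(i+1)·(i+2) − (i-1)·i·(i+1) = i·(i+1)·[(i+2) − (i-1)] = 3·i·(i+1). The product of 2 consecutive integers is divisible by (2)! = 2, so h(i+1) − h(i) is divisible by 3·2 = 6. By the inductive hypothesis 6 | h(i), hence 6 | h(i+1).
By the principle of mathematical induction, the result holds for all t ≥ 2.
Therefore the largest such d is 6.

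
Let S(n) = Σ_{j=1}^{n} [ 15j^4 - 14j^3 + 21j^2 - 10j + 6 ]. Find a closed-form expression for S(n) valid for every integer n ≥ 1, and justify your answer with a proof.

S(n) = n(3n^4 + 4n^3 + 5n^2 + 2n + 4)

We claim S(n) = n(3n^4 + 4n^3 + 5n^2 + 2n + 4) for all n ≥ 1.
For the base case n = 1: S(1) = 18, and the closed form gives 18. They agree.
Inductive step: assume the claim holds for n = j, so S(j) = j(3j^4 + 4j^3 + 5j^2 + 2j + 4).
Then S(j+1) = S(j) + (15j^4 + 46j^3 + 69j^2 + 50j + 18) = (j(3j^4 + 4j^3 + 5j^2 + 2j + 4)) + (15j^4 + 46j^3 + 69j^2 + 50j + 18).
Simplifying, S(j+1) = (j + 1)(3j^4 + 16j^3 + 35j^2 + 36j + 18) = (j+1)(3(j+1)^4 + 4(j+1)^3 + 5(j+1)^2 + 2(j+1) + 4),
which is the closed form with n = j+1.
Hence, by induction on n, the claim holds for every n ≥ 1.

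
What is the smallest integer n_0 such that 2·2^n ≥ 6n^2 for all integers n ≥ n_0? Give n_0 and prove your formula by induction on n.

At n = 7: 256 < 294, so the inequality fails and n_0 ≥ 8. We prove 2·2^n ≥ 6n^2 for all n ≥ 8.
Base step (n = 8): 2·2^n = 512 and 6n^2 = 384, so 512 ≥ 384.
Inductive step: assume the claim holds for n = m, so 2·2^m ≥ 6m^2.
Then 2·2^(m + 1) = 2·(2·2^m) ≥ 2·(6m^2).
Also, for m ≥ 8 we have 2·(6m^2) ≥ 6(m+1)^2, since 2 ≥ (1 + 1/m)^2 for all m ≥ 8.
Combining, 2·2^(m + 1) ≥ 6(m+1)^2.
Hence, by induction on n, the claim holds for every n ≥ 8.
Hence the smallest such n_0 is 8.

n_0 = 8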